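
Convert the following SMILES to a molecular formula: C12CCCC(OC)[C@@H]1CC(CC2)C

Heavy atoms from the SMILES: 12 C, 1 O.
Implicit hydrogens by atom environment:
  6 × C: 2 H each → 12
  4 × C: 1 H each → 4
  2 × C: 3 H each → 6
  1 × O: no H
  Total hydrogens = 22.
Molecular formula: C12H22O

C12H22O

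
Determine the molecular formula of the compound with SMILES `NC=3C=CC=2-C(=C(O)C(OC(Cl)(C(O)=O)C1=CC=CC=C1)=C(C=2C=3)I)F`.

C18H12ClFINO4

Heavy atoms from the SMILES: 18 C, 1 Cl, 1 F, 1 I, 1 N, 4 O.
Implicit hydrogens by atom environment:
  8 × C (aromatic): 1 H each → 8
  8 × C (aromatic): no H
  2 × C: no H
  2 × O: 1 H each → 2
  2 × O: no H
  1 × Cl: no H
  1 × F: no H
  1 × I: no H
  1 × N: 2 H
  Total hydrogens = 12.
Molecular formula: C18H12ClFINO4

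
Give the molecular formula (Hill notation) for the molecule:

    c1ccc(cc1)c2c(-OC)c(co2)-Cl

Heavy atoms from the SMILES: 11 C, 1 Cl, 2 O.
Implicit hydrogens by atom environment:
  6 × C (aromatic): 1 H each → 6
  4 × C (aromatic): no H
  1 × C: 3 H
  1 × Cl: no H
  1 × O (aromatic): no H
  1 × O: no H
  Total hydrogens = 9.
Molecular formula: C11H9ClO2

C11H9ClO2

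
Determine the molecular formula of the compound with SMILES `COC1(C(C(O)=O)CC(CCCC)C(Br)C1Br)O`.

C12H20Br2O4

Heavy atoms from the SMILES: 2 Br, 12 C, 4 O.
Implicit hydrogens by atom environment:
  4 × C: 2 H each → 8
  4 × C: 1 H each → 4
  2 × Br: no H
  2 × C: 3 H each → 6
  2 × C: no H
  2 × O: 1 H each → 2
  2 × O: no H
  Total hydrogens = 20.
Molecular formula: C12H20Br2O4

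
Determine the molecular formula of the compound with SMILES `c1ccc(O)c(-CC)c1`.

Heavy atoms from the SMILES: 8 C, 1 O.
Implicit hydrogens by atom environment:
  4 × C (aromatic): 1 H each → 4
  2 × C (aromatic): no H
  1 × C: 3 H
  1 × C: 2 H
  1 × O: 1 H
  Total hydrogens = 10.
Molecular formula: C8H10O

C8H10O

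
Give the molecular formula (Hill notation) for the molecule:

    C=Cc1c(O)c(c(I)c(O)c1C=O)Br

Heavy atoms from the SMILES: 1 Br, 9 C, 1 I, 3 O.
Implicit hydrogens by atom environment:
  6 × C (aromatic): no H
  2 × C: 1 H each → 2
  2 × O: 1 H each → 2
  1 × Br: no H
  1 × C: 2 H
  1 × I: no H
  1 × O: no H
  Total hydrogens = 6.
Molecular formula: C9H6BrIO3

C9H6BrIO3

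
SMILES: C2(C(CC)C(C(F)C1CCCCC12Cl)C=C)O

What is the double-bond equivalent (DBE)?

3

Molecular formula from the SMILES: C14H22ClFO.
DoU = (2C + 2 + N − H − X)/2 = (2·14 + 2 + 0 − 22 − 2)/2 = 6/2 = 3.
(Structurally: 2 ring(s) + 1 π bond(s) = 3.)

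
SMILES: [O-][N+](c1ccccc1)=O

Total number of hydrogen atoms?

Hydrogens are implicit in SMILES; fill each atom to its normal valence:
  5 × C (aromatic): 1 H each → 5
  1 × C (aromatic): no H
  1 × N (charge +1): no H
  1 × O: no H
  1 × O (charge -1): no H
  Total hydrogens = 5.

5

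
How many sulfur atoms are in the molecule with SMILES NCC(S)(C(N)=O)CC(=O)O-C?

1

The symbol for sulfur appears 1 time in the SMILES.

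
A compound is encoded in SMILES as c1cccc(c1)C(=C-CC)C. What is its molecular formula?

Heavy atoms from the SMILES: 11 C.
Implicit hydrogens by atom environment:
  5 × C (aromatic): 1 H each → 5
  2 × C: 3 H each → 6
  1 × C: 2 H
  1 × C: 1 H
  1 × C: no H
  1 × C (aromatic): no H
  Total hydrogens = 14.
Molecular formula: C11H14

C11H14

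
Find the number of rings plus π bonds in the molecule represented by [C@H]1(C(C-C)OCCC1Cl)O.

Molecular formula from the SMILES: C7H13ClO2.
DoU = (2C + 2 + N − H − X)/2 = (2·7 + 2 + 0 − 13 − 1)/2 = 2/2 = 1.
(Structurally: 1 ring(s) + 0 π bond(s) = 1.)

1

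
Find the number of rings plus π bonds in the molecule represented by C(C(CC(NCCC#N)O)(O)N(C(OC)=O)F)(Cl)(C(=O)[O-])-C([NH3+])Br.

4

Molecular formula from the SMILES: C11H17BrClFN4O6.
DoU = (2C + 2 + N − H − X)/2 = (2·11 + 2 + 4 − 17 − 3)/2 = 8/2 = 4.
(Structurally: 0 ring(s) + 4 π bond(s) = 4.)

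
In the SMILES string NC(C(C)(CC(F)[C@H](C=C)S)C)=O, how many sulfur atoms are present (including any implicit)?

1

The symbol for sulfur appears 1 time in the SMILES.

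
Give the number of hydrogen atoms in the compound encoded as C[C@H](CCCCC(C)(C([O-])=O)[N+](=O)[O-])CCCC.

24

Hydrogens are implicit in SMILES; fill each atom to its normal valence:
  7 × C: 2 H each → 14
  3 × C: 3 H each → 9
  2 × C: no H
  2 × O: no H
  2 × O (charge -1): no H
  1 × C: 1 H
  1 × N (charge +1): no H
  Total hydrogens = 24.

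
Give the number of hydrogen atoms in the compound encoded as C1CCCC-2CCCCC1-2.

18

Hydrogens are implicit in SMILES; fill each atom to its normal valence:
  8 × C: 2 H each → 16
  2 × C: 1 H each → 2
  Total hydrogens = 18.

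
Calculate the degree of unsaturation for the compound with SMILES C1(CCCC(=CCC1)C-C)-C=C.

Molecular formula from the SMILES: C12H20.
DoU = (2C + 2 + N − H − X)/2 = (2·12 + 2 + 0 − 20 − 0)/2 = 6/2 = 3.
(Structurally: 1 ring(s) + 2 π bond(s) = 3.)

3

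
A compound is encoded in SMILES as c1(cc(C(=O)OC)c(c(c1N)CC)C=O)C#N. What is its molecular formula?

Heavy atoms from the SMILES: 12 C, 2 N, 3 O.
Implicit hydrogens by atom environment:
  5 × C (aromatic): no H
  3 × O: no H
  2 × C: 3 H each → 6
  2 × C: no H
  1 × C: 2 H
  1 × C (aromatic): 1 H
  1 × C: 1 H
  1 × N: 2 H
  1 × N: no H
  Total hydrogens = 12.
Molecular formula: C12H12N2O3

C12H12N2O3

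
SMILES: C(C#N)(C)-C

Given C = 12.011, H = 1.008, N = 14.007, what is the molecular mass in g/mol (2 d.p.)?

Molecular formula: C4H7N.
M = 4×12.011 + 7×1.008 + 1×14.007 = 69.11 g/mol.

69.11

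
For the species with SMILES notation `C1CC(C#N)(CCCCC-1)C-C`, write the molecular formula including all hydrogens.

C11H19N

Heavy atoms from the SMILES: 11 C, 1 N.
Implicit hydrogens by atom environment:
  8 × C: 2 H each → 16
  2 × C: no H
  1 × C: 3 H
  1 × N: no H
  Total hydrogens = 19.
Molecular formula: C11H19N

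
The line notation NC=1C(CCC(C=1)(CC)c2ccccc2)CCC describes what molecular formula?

Heavy atoms from the SMILES: 17 C, 1 N.
Implicit hydrogens by atom environment:
  5 × C: 2 H each → 10
  5 × C (aromatic): 1 H each → 5
  2 × C: 3 H each → 6
  2 × C: 1 H each → 2
  2 × C: no H
  1 × C (aromatic): no H
  1 × N: 2 H
  Total hydrogens = 25.
Molecular formula: C17H25N

C17H25N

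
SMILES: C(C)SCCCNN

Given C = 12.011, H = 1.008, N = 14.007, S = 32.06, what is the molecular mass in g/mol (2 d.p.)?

134.24

Molecular formula: C5H14N2S.
M = 5×12.011 + 14×1.008 + 2×14.007 + 1×32.06 = 134.24 g/mol.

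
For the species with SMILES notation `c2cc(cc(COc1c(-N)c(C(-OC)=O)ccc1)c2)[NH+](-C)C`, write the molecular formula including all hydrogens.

Heavy atoms from the SMILES: 17 C, 2 N, 3 O.
Implicit hydrogens by atom environment:
  7 × C (aromatic): 1 H each → 7
  5 × C (aromatic): no H
  3 × C: 3 H each → 9
  3 × O: no H
  1 × C: 2 H
  1 × C: no H
  1 × N: 2 H
  1 × N (charge +1): 1 H
  Total hydrogens = 21.
Net charge +1.
Molecular formula: C17H21N2O3+

C17H21N2O3+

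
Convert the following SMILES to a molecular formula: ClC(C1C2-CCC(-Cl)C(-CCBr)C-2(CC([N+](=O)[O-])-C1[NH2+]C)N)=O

C14H23BrCl2N3O3+

Heavy atoms from the SMILES: 1 Br, 14 C, 2 Cl, 3 N, 3 O.
Implicit hydrogens by atom environment:
  6 × C: 1 H each → 6
  5 × C: 2 H each → 10
  2 × C: no H
  2 × Cl: no H
  2 × O: no H
  1 × Br: no H
  1 × C: 3 H
  1 × N: 2 H
  1 × N (charge +1): 2 H
  1 × N (charge +1): no H
  1 × O (charge -1): no H
  Total hydrogens = 23.
Net charge +1.
Molecular formula: C14H23BrCl2N3O3+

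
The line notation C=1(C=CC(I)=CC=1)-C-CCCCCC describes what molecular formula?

C13H19I

Heavy atoms from the SMILES: 13 C, 1 I.
Implicit hydrogens by atom environment:
  6 × C: 2 H each → 12
  4 × C (aromatic): 1 H each → 4
  2 × C (aromatic): no H
  1 × C: 3 H
  1 × I: no H
  Total hydrogens = 19.
Molecular formula: C13H19I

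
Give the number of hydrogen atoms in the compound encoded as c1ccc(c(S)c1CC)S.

Hydrogens are implicit in SMILES; fill each atom to its normal valence:
  3 × C (aromatic): 1 H each → 3
  3 × C (aromatic): no H
  2 × S: 1 H each → 2
  1 × C: 3 H
  1 × C: 2 H
  Total hydrogens = 10.

10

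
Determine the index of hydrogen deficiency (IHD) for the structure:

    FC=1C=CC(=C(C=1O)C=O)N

Molecular formula from the SMILES: C7H6FNO2.
DoU = (2C + 2 + N − H − X)/2 = (2·7 + 2 + 1 − 6 − 1)/2 = 10/2 = 5.
(Structurally: 1 ring(s) + 4 π bond(s) = 5.)

5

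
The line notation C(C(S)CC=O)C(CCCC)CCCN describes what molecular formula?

C12H25NOS

Heavy atoms from the SMILES: 12 C, 1 N, 1 O, 1 S.
Implicit hydrogens by atom environment:
  8 × C: 2 H each → 16
  3 × C: 1 H each → 3
  1 × C: 3 H
  1 × N: 2 H
  1 × O: no H
  1 × S: 1 H
  Total hydrogens = 25.
Molecular formula: C12H25NOS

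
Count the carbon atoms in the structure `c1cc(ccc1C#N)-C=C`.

9

The symbol for carbon appears 9 times in the SMILES. Lowercase c denotes aromatic carbon and counts toward C.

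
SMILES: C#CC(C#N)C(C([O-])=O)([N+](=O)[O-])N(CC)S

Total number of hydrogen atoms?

8

Hydrogens are implicit in SMILES; fill each atom to its normal valence:
  4 × C: no H
  2 × C: 1 H each → 2
  2 × N: no H
  2 × O: no H
  2 × O (charge -1): no H
  1 × C: 3 H
  1 × C: 2 H
  1 × N (charge +1): no H
  1 × S: 1 H
  Total hydrogens = 8.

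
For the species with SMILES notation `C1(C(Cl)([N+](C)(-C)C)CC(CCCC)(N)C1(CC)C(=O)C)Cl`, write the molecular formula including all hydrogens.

Heavy atoms from the SMILES: 16 C, 2 Cl, 2 N, 1 O.
Implicit hydrogens by atom environment:
  6 × C: 3 H each → 18
  5 × C: 2 H each → 10
  4 × C: no H
  2 × Cl: no H
  1 × C: 1 H
  1 × N: 2 H
  1 × N (charge +1): no H
  1 × O: no H
  Total hydrogens = 31.
Net charge +1.
Molecular formula: C16H31Cl2N2O+

C16H31Cl2N2O+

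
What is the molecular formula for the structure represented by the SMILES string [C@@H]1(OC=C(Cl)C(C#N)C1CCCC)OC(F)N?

Heavy atoms from the SMILES: 11 C, 1 Cl, 1 F, 2 N, 2 O.
Implicit hydrogens by atom environment:
  5 × C: 1 H each → 5
  3 × C: 2 H each → 6
  2 × C: no H
  2 × O: no H
  1 × C: 3 H
  1 × Cl: no H
  1 × F: no H
  1 × N: 2 H
  1 × N: no H
  Total hydrogens = 16.
Molecular formula: C11H16ClFN2O2

C11H16ClFN2O2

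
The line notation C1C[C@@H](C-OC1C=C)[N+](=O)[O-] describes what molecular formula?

Heavy atoms from the SMILES: 7 C, 1 N, 3 O.
Implicit hydrogens by atom environment:
  4 × C: 2 H each → 8
  3 × C: 1 H each → 3
  2 × O: no H
  1 × N (charge +1): no H
  1 × O (charge -1): no H
  Total hydrogens = 11.
Molecular formula: C7H11NO3

C7H11NO3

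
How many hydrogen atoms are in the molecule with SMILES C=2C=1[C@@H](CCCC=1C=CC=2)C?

Hydrogens are implicit in SMILES; fill each atom to its normal valence:
  4 × C (aromatic): 1 H each → 4
  3 × C: 2 H each → 6
  2 × C (aromatic): no H
  1 × C: 3 H
  1 × C: 1 H
  Total hydrogens = 14.

14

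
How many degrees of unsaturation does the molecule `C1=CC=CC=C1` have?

Molecular formula from the SMILES: C6H6.
DoU = (2C + 2 + N − H − X)/2 = (2·6 + 2 + 0 − 6 − 0)/2 = 8/2 = 4.
(Structurally: 1 ring(s) + 3 π bond(s) = 4.)

4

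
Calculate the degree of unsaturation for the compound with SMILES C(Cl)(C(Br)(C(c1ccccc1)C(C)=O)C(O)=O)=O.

7

Molecular formula from the SMILES: C12H10BrClO4.
DoU = (2C + 2 + N − H − X)/2 = (2·12 + 2 + 0 − 10 − 2)/2 = 14/2 = 7.
(Structurally: 1 ring(s) + 6 π bond(s) = 7.)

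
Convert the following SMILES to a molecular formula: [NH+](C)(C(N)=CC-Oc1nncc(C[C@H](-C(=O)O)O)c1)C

Heavy atoms from the SMILES: 12 C, 4 N, 4 O.
Implicit hydrogens by atom environment:
  2 × C: 3 H each → 6
  2 × C: 2 H each → 4
  2 × C (aromatic): 1 H each → 2
  2 × C: 1 H each → 2
  2 × C (aromatic): no H
  2 × C: no H
  2 × N (aromatic): no H
  2 × O: 1 H each → 2
  2 × O: no H
  1 × N: 2 H
  1 × N (charge +1): 1 H
  Total hydrogens = 19.
Net charge +1.
Molecular formula: C12H19N4O4+

C12H19N4O4+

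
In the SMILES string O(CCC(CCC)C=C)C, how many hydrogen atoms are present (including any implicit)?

18

Hydrogens are implicit in SMILES; fill each atom to its normal valence:
  5 × C: 2 H each → 10
  2 × C: 3 H each → 6
  2 × C: 1 H each → 2
  1 × O: no H
  Total hydrogens = 18.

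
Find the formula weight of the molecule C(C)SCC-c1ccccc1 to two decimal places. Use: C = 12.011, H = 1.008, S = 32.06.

166.28

Molecular formula: C10H14S.
M = 10×12.011 + 14×1.008 + 1×32.06 = 166.28 g/mol.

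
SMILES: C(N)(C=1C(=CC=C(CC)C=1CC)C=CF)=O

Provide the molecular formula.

C13H16FNO

Heavy atoms from the SMILES: 13 C, 1 F, 1 N, 1 O.
Implicit hydrogens by atom environment:
  4 × C (aromatic): no H
  2 × C: 3 H each → 6
  2 × C: 2 H each → 4
  2 × C (aromatic): 1 H each → 2
  2 × C: 1 H each → 2
  1 × C: no H
  1 × F: no H
  1 × N: 2 H
  1 × O: no H
  Total hydrogens = 16.
Molecular formula: C13H16FNO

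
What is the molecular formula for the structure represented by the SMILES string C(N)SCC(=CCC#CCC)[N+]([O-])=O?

C9H14N2O2S

Heavy atoms from the SMILES: 9 C, 2 N, 2 O, 1 S.
Implicit hydrogens by atom environment:
  4 × C: 2 H each → 8
  3 × C: no H
  1 × C: 3 H
  1 × C: 1 H
  1 × N: 2 H
  1 × N (charge +1): no H
  1 × O: no H
  1 × O (charge -1): no H
  1 × S: no H
  Total hydrogens = 14.
Molecular formula: C9H14N2O2S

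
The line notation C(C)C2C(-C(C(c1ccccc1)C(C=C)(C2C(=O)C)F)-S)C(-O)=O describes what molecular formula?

Heavy atoms from the SMILES: 19 C, 1 F, 3 O, 1 S.
Implicit hydrogens by atom environment:
  6 × C: 1 H each → 6
  5 × C (aromatic): 1 H each → 5
  3 × C: no H
  2 × C: 3 H each → 6
  2 × C: 2 H each → 4
  2 × O: no H
  1 × C (aromatic): no H
  1 × F: no H
  1 × O: 1 H
  1 × S: 1 H
  Total hydrogens = 23.
Molecular formula: C19H23FO3S

C19H23FO3S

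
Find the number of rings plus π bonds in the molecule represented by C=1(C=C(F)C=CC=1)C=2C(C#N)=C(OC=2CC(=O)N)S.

Molecular formula from the SMILES: C13H9FN2O2S.
DoU = (2C + 2 + N − H − X)/2 = (2·13 + 2 + 2 − 9 − 1)/2 = 20/2 = 10.
(Structurally: 2 ring(s) + 8 π bond(s) = 10.)

10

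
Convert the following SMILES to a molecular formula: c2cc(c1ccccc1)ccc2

C12H10

Heavy atoms from the SMILES: 12 C.
Implicit hydrogens by atom environment:
  10 × C (aromatic): 1 H each → 10
  2 × C (aromatic): no H
  Total hydrogens = 10.
Molecular formula: C12H10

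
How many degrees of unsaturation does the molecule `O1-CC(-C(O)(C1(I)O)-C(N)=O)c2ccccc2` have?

Molecular formula from the SMILES: C11H12INO4.
DoU = (2C + 2 + N − H − X)/2 = (2·11 + 2 + 1 − 12 − 1)/2 = 12/2 = 6.
(Structurally: 2 ring(s) + 4 π bond(s) = 6.)

6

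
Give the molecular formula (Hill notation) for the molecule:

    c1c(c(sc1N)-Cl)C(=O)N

C5H5ClN2OS

Heavy atoms from the SMILES: 5 C, 1 Cl, 2 N, 1 O, 1 S.
Implicit hydrogens by atom environment:
  3 × C (aromatic): no H
  2 × N: 2 H each → 4
  1 × C (aromatic): 1 H
  1 × C: no H
  1 × Cl: no H
  1 × O: no H
  1 × S (aromatic): no H
  Total hydrogens = 5.
Molecular formula: C5H5ClN2OS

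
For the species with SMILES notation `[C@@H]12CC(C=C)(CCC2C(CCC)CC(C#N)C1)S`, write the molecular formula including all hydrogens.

C16H25NS

Heavy atoms from the SMILES: 16 C, 1 N, 1 S.
Implicit hydrogens by atom environment:
  8 × C: 2 H each → 16
  5 × C: 1 H each → 5
  2 × C: no H
  1 × C: 3 H
  1 × N: no H
  1 × S: 1 H
  Total hydrogens = 25.
Molecular formula: C16H25NS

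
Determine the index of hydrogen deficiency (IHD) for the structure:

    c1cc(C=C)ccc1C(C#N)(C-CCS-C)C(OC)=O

Molecular formula from the SMILES: C16H19NO2S.
DoU = (2C + 2 + N − H − X)/2 = (2·16 + 2 + 1 − 19 − 0)/2 = 16/2 = 8.
(Structurally: 1 ring(s) + 7 π bond(s) = 8.)

8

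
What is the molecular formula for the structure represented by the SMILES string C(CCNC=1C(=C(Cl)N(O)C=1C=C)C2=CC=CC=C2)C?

C16H19ClN2O

Heavy atoms from the SMILES: 16 C, 1 Cl, 2 N, 1 O.
Implicit hydrogens by atom environment:
  5 × C (aromatic): 1 H each → 5
  5 × C (aromatic): no H
  4 × C: 2 H each → 8
  1 × C: 3 H
  1 × C: 1 H
  1 × Cl: no H
  1 × N: 1 H
  1 × N (aromatic): no H
  1 × O: 1 H
  Total hydrogens = 19.
Molecular formula: C16H19ClN2O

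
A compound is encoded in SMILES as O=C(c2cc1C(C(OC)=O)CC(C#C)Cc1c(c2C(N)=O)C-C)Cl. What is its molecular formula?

C18H18ClNO4

Heavy atoms from the SMILES: 18 C, 1 Cl, 1 N, 4 O.
Implicit hydrogens by atom environment:
  5 × C (aromatic): no H
  4 × C: no H
  4 × O: no H
  3 × C: 2 H each → 6
  3 × C: 1 H each → 3
  2 × C: 3 H each → 6
  1 × C (aromatic): 1 H
  1 × Cl: no H
  1 × N: 2 H
  Total hydrogens = 18.
Molecular formula: C18H18ClNO4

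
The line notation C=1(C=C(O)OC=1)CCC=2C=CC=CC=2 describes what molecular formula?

C12H12O2

Heavy atoms from the SMILES: 12 C, 2 O.
Implicit hydrogens by atom environment:
  7 × C (aromatic): 1 H each → 7
  3 × C (aromatic): no H
  2 × C: 2 H each → 4
  1 × O: 1 H
  1 × O (aromatic): no H
  Total hydrogens = 12.
Molecular formula: C12H12O2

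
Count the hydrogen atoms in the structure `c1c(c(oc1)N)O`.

Hydrogens are implicit in SMILES; fill each atom to its normal valence:
  2 × C (aromatic): 1 H each → 2
  2 × C (aromatic): no H
  1 × N: 2 H
  1 × O: 1 H
  1 × O (aromatic): no H
  Total hydrogens = 5.

5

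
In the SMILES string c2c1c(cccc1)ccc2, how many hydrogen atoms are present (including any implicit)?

Hydrogens are implicit in SMILES; fill each atom to its normal valence:
  8 × C (aromatic): 1 H each → 8
  2 × C (aromatic): no H
  Total hydrogens = 8.

8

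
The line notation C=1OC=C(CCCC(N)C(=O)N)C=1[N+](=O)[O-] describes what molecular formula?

C9H13N3O4

Heavy atoms from the SMILES: 9 C, 3 N, 4 O.
Implicit hydrogens by atom environment:
  3 × C: 2 H each → 6
  2 × C (aromatic): 1 H each → 2
  2 × C (aromatic): no H
  2 × N: 2 H each → 4
  2 × O: no H
  1 × C: 1 H
  1 × C: no H
  1 × N (charge +1): no H
  1 × O (aromatic): no H
  1 × O (charge -1): no H
  Total hydrogens = 13.
Molecular formula: C9H13N3O4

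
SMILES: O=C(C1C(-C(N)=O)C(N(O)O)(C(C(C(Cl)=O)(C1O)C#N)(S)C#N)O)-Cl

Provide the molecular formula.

C11H10Cl2N4O7S

Heavy atoms from the SMILES: 11 C, 2 Cl, 4 N, 7 O, 1 S.
Implicit hydrogens by atom environment:
  8 × C: no H
  4 × O: 1 H each → 4
  3 × C: 1 H each → 3
  3 × N: no H
  3 × O: no H
  2 × Cl: no H
  1 × N: 2 H
  1 × S: 1 H
  Total hydrogens = 10.
Molecular formula: C11H10Cl2N4O7S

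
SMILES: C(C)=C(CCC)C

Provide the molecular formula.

C7H14

Heavy atoms from the SMILES: 7 C.
Implicit hydrogens by atom environment:
  3 × C: 3 H each → 9
  2 × C: 2 H each → 4
  1 × C: 1 H
  1 × C: no H
  Total hydrogens = 14.
Molecular formula: C7H14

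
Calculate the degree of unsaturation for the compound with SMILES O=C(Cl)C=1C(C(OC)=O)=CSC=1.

5

Molecular formula from the SMILES: C7H5ClO3S.
DoU = (2C + 2 + N − H − X)/2 = (2·7 + 2 + 0 − 5 − 1)/2 = 10/2 = 5.
(Structurally: 1 ring(s) + 4 π bond(s) = 5.)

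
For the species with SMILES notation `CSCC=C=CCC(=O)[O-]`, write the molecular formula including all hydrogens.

C7H9O2S-

Heavy atoms from the SMILES: 7 C, 2 O, 1 S.
Implicit hydrogens by atom environment:
  2 × C: 2 H each → 4
  2 × C: 1 H each → 2
  2 × C: no H
  1 × C: 3 H
  1 × O: no H
  1 × O (charge -1): no H
  1 × S: no H
  Total hydrogens = 9.
Net charge -1.
Molecular formula: C7H9O2S-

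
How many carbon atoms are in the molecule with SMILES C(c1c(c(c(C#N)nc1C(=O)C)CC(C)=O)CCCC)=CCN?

The symbol for carbon appears 18 times in the SMILES. Lowercase c denotes aromatic carbon and counts toward C.

18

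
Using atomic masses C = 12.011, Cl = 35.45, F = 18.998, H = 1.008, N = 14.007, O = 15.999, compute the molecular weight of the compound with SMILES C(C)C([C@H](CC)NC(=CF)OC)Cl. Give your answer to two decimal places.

209.69

Molecular formula: C9H17ClFNO.
M = 9×12.011 + 1×35.45 + 1×18.998 + 17×1.008 + 1×14.007 + 1×15.999 = 209.69 g/mol.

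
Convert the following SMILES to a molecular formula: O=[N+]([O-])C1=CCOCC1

Heavy atoms from the SMILES: 5 C, 1 N, 3 O.
Implicit hydrogens by atom environment:
  3 × C: 2 H each → 6
  2 × O: no H
  1 × C: 1 H
  1 × C: no H
  1 × N (charge +1): no H
  1 × O (charge -1): no H
  Total hydrogens = 7.
Molecular formula: C5H7NO3

C5H7NO3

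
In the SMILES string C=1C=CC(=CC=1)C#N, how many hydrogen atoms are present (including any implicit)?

Hydrogens are implicit in SMILES; fill each atom to its normal valence:
  5 × C (aromatic): 1 H each → 5
  1 × C (aromatic): no H
  1 × C: no H
  1 × N: no H
  Total hydrogens = 5.

5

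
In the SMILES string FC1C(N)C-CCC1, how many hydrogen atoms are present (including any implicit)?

Hydrogens are implicit in SMILES; fill each atom to its normal valence:
  4 × C: 2 H each → 8
  2 × C: 1 H each → 2
  1 × F: no H
  1 × N: 2 H
  Total hydrogens = 12.

12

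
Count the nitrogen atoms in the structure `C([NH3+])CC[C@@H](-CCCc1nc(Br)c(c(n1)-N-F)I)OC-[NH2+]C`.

5

The symbol for nitrogen appears 5 times in the SMILES.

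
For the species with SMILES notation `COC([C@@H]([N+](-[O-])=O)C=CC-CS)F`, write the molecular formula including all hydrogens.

Heavy atoms from the SMILES: 7 C, 1 F, 1 N, 3 O, 1 S.
Implicit hydrogens by atom environment:
  4 × C: 1 H each → 4
  2 × C: 2 H each → 4
  2 × O: no H
  1 × C: 3 H
  1 × F: no H
  1 × N (charge +1): no H
  1 × O (charge -1): no H
  1 × S: 1 H
  Total hydrogens = 12.
Molecular formula: C7H12FNO3S

C7H12FNO3S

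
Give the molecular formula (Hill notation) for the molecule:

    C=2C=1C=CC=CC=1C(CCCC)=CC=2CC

Heavy atoms from the SMILES: 16 C.
Implicit hydrogens by atom environment:
  6 × C (aromatic): 1 H each → 6
  4 × C: 2 H each → 8
  4 × C (aromatic): no H
  2 × C: 3 H each → 6
  Total hydrogens = 20.
Molecular formula: C16H20

C16H20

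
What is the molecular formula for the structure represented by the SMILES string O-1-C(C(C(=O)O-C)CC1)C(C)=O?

Heavy atoms from the SMILES: 8 C, 4 O.
Implicit hydrogens by atom environment:
  4 × O: no H
  2 × C: 3 H each → 6
  2 × C: 2 H each → 4
  2 × C: 1 H each → 2
  2 × C: no H
  Total hydrogens = 12.
Molecular formula: C8H12O4

C8H12O4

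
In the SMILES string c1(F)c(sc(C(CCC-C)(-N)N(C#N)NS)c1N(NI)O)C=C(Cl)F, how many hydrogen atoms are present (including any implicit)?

Hydrogens are implicit in SMILES; fill each atom to its normal valence:
  4 × C (aromatic): no H
  3 × C: 2 H each → 6
  3 × C: no H
  3 × N: no H
  2 × F: no H
  2 × N: 1 H each → 2
  1 × C: 3 H
  1 × C: 1 H
  1 × Cl: no H
  1 × I: no H
  1 × N: 2 H
  1 × O: 1 H
  1 × S: 1 H
  1 × S (aromatic): no H
  Total hydrogens = 16.

16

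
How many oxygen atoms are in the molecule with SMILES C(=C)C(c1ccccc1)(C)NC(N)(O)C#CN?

The symbol for oxygen appears 1 time in the SMILES.

1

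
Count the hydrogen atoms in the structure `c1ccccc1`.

6

Hydrogens are implicit in SMILES; fill each atom to its normal valence:
  6 × C (aromatic): 1 H each → 6
  Total hydrogens = 6.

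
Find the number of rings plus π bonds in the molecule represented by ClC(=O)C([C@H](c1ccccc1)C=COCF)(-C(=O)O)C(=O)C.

Molecular formula from the SMILES: C15H14ClFO5.
DoU = (2C + 2 + N − H − X)/2 = (2·15 + 2 + 0 − 14 − 2)/2 = 16/2 = 8.
(Structurally: 1 ring(s) + 7 π bond(s) = 8.)

8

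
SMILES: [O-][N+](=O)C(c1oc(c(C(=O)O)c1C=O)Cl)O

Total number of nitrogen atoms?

1

The symbol for nitrogen appears 1 time in the SMILES.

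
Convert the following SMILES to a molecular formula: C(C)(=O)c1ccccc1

Heavy atoms from the SMILES: 8 C, 1 O.
Implicit hydrogens by atom environment:
  5 × C (aromatic): 1 H each → 5
  1 × C: 3 H
  1 × C (aromatic): no H
  1 × C: no H
  1 × O: no H
  Total hydrogens = 8.
Molecular formula: C8H8O

C8H8O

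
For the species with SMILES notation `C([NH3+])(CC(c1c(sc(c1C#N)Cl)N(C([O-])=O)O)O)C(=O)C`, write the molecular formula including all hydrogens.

Heavy atoms from the SMILES: 11 C, 1 Cl, 3 N, 5 O, 1 S.
Implicit hydrogens by atom environment:
  4 × C (aromatic): no H
  3 × C: no H
  2 × C: 1 H each → 2
  2 × N: no H
  2 × O: 1 H each → 2
  2 × O: no H
  1 × C: 3 H
  1 × C: 2 H
  1 × Cl: no H
  1 × N (charge +1): 3 H
  1 × O (charge -1): no H
  1 × S (aromatic): no H
  Total hydrogens = 12.
Molecular formula: C11H12ClN3O5S

C11H12ClN3O5S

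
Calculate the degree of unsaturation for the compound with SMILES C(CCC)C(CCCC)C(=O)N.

1

Molecular formula from the SMILES: C10H21NO.
DoU = (2C + 2 + N − H − X)/2 = (2·10 + 2 + 1 − 21 − 0)/2 = 2/2 = 1.
(Structurally: 0 ring(s) + 1 π bond(s) = 1.)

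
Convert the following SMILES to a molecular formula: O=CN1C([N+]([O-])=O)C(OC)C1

C5H8N2O4

Heavy atoms from the SMILES: 5 C, 2 N, 4 O.
Implicit hydrogens by atom environment:
  3 × C: 1 H each → 3
  3 × O: no H
  1 × C: 3 H
  1 × C: 2 H
  1 × N: no H
  1 × N (charge +1): no H
  1 × O (charge -1): no H
  Total hydrogens = 8.
Molecular formula: C5H8N2O4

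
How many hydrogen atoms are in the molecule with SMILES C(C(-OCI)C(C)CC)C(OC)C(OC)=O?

21

Hydrogens are implicit in SMILES; fill each atom to its normal valence:
  4 × C: 3 H each → 12
  4 × O: no H
  3 × C: 2 H each → 6
  3 × C: 1 H each → 3
  1 × C: no H
  1 × I: no H
  Total hydrogens = 21.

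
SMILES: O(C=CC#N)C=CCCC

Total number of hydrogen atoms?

Hydrogens are implicit in SMILES; fill each atom to its normal valence:
  4 × C: 1 H each → 4
  2 × C: 2 H each → 4
  1 × C: 3 H
  1 × C: no H
  1 × N: no H
  1 × O: no H
  Total hydrogens = 11.

11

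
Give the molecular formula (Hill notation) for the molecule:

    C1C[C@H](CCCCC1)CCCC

C12H24

Heavy atoms from the SMILES: 12 C.
Implicit hydrogens by atom environment:
  10 × C: 2 H each → 20
  1 × C: 3 H
  1 × C: 1 H
  Total hydrogens = 24.
Molecular formula: C12H24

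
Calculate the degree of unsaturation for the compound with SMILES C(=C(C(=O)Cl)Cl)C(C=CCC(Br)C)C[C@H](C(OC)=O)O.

4

Molecular formula from the SMILES: C13H17BrCl2O4.
DoU = (2C + 2 + N − H − X)/2 = (2·13 + 2 + 0 − 17 − 3)/2 = 8/2 = 4.
(Structurally: 0 ring(s) + 4 π bond(s) = 4.)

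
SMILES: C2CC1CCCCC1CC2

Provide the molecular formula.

C10H18

Heavy atoms from the SMILES: 10 C.
Implicit hydrogens by atom environment:
  8 × C: 2 H each → 16
  2 × C: 1 H each → 2
  Total hydrogens = 18.
Molecular formula: C10H18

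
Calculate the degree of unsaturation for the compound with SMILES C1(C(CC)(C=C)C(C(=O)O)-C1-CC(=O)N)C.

4

Molecular formula from the SMILES: C12H19NO3.
DoU = (2C + 2 + N − H − X)/2 = (2·12 + 2 + 1 − 19 − 0)/2 = 8/2 = 4.
(Structurally: 1 ring(s) + 3 π bond(s) = 4.)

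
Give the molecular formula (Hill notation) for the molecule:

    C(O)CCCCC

Heavy atoms from the SMILES: 6 C, 1 O.
Implicit hydrogens by atom environment:
  5 × C: 2 H each → 10
  1 × C: 3 H
  1 × O: 1 H
  Total hydrogens = 14.
Molecular formula: C6H14O

C6H14O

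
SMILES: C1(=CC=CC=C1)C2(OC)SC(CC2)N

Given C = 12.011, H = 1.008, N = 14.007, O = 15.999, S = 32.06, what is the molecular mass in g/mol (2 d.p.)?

Molecular formula: C11H15NOS.
M = 11×12.011 + 15×1.008 + 1×14.007 + 1×15.999 + 1×32.06 = 209.31 g/mol.

209.31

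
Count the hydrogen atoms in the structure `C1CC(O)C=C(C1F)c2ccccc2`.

13

Hydrogens are implicit in SMILES; fill each atom to its normal valence:
  5 × C (aromatic): 1 H each → 5
  3 × C: 1 H each → 3
  2 × C: 2 H each → 4
  1 × C: no H
  1 × C (aromatic): no H
  1 × F: no H
  1 × O: 1 H
  Total hydrogens = 13.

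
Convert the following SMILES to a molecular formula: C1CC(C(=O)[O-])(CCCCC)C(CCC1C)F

C14H24FO2-

Heavy atoms from the SMILES: 14 C, 1 F, 2 O.
Implicit hydrogens by atom environment:
  8 × C: 2 H each → 16
  2 × C: 3 H each → 6
  2 × C: 1 H each → 2
  2 × C: no H
  1 × F: no H
  1 × O: no H
  1 × O (charge -1): no H
  Total hydrogens = 24.
Net charge -1.
Molecular formula: C14H24FO2-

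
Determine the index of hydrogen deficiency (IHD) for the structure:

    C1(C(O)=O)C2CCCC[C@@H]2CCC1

Molecular formula from the SMILES: C11H18O2.
DoU = (2C + 2 + N − H − X)/2 = (2·11 + 2 + 0 − 18 − 0)/2 = 6/2 = 3.
(Structurally: 2 ring(s) + 1 π bond(s) = 3.)

3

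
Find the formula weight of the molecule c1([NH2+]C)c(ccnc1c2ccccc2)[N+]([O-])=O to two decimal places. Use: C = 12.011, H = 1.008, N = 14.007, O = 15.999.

230.25

Molecular formula: C12H12N3O2+.
M = 12×12.011 + 12×1.008 + 3×14.007 + 2×15.999 = 230.25 g/mol.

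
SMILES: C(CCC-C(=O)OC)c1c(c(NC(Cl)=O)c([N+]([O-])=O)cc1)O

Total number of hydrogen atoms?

Hydrogens are implicit in SMILES; fill each atom to its normal valence:
  4 × C: 2 H each → 8
  4 × C (aromatic): no H
  4 × O: no H
  2 × C (aromatic): 1 H each → 2
  2 × C: no H
  1 × C: 3 H
  1 × Cl: no H
  1 × N: 1 H
  1 × N (charge +1): no H
  1 × O: 1 H
  1 × O (charge -1): no H
  Total hydrogens = 15.

15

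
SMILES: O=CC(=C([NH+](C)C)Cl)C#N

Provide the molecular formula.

C6H8ClN2O+

Heavy atoms from the SMILES: 6 C, 1 Cl, 2 N, 1 O.
Implicit hydrogens by atom environment:
  3 × C: no H
  2 × C: 3 H each → 6
  1 × C: 1 H
  1 × Cl: no H
  1 × N (charge +1): 1 H
  1 × N: no H
  1 × O: no H
  Total hydrogens = 8.
Net charge +1.
Molecular formula: C6H8ClN2O+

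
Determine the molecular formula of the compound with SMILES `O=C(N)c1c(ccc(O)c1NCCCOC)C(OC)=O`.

Heavy atoms from the SMILES: 13 C, 2 N, 5 O.
Implicit hydrogens by atom environment:
  4 × C (aromatic): no H
  4 × O: no H
  3 × C: 2 H each → 6
  2 × C: 3 H each → 6
  2 × C (aromatic): 1 H each → 2
  2 × C: no H
  1 × N: 2 H
  1 × N: 1 H
  1 × O: 1 H
  Total hydrogens = 18.
Molecular formula: C13H18N2O5

C13H18N2O5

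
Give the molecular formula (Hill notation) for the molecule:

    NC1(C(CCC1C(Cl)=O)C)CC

Heavy atoms from the SMILES: 9 C, 1 Cl, 1 N, 1 O.
Implicit hydrogens by atom environment:
  3 × C: 2 H each → 6
  2 × C: 3 H each → 6
  2 × C: 1 H each → 2
  2 × C: no H
  1 × Cl: no H
  1 × N: 2 H
  1 × O: no H
  Total hydrogens = 16.
Molecular formula: C9H16ClNO

C9H16ClNO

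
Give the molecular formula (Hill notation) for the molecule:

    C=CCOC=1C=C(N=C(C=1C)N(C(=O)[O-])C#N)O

C11H10N3O4-

Heavy atoms from the SMILES: 11 C, 3 N, 4 O.
Implicit hydrogens by atom environment:
  4 × C (aromatic): no H
  2 × C: 2 H each → 4
  2 × C: no H
  2 × N: no H
  2 × O: no H
  1 × C: 3 H
  1 × C (aromatic): 1 H
  1 × C: 1 H
  1 × N (aromatic): no H
  1 × O: 1 H
  1 × O (charge -1): no H
  Total hydrogens = 10.
Net charge -1.
Molecular formula: C11H10N3O4-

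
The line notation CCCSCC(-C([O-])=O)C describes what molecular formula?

C7H13O2S-

Heavy atoms from the SMILES: 7 C, 2 O, 1 S.
Implicit hydrogens by atom environment:
  3 × C: 2 H each → 6
  2 × C: 3 H each → 6
  1 × C: 1 H
  1 × C: no H
  1 × O: no H
  1 × O (charge -1): no H
  1 × S: no H
  Total hydrogens = 13.
Net charge -1.
Molecular formula: C7H13O2S-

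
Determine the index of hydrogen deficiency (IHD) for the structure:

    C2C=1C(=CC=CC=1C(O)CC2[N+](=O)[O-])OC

6

Molecular formula from the SMILES: C11H13NO4.
DoU = (2C + 2 + N − H − X)/2 = (2·11 + 2 + 1 − 13 − 0)/2 = 12/2 = 6.
(Structurally: 2 ring(s) + 4 π bond(s) = 6.)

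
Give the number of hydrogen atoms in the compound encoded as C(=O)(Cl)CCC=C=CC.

9

Hydrogens are implicit in SMILES; fill each atom to its normal valence:
  2 × C: 2 H each → 4
  2 × C: 1 H each → 2
  2 × C: no H
  1 × C: 3 H
  1 × Cl: no H
  1 × O: no H
  Total hydrogens = 9.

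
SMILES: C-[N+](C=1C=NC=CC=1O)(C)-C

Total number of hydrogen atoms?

13

Hydrogens are implicit in SMILES; fill each atom to its normal valence:
  3 × C: 3 H each → 9
  3 × C (aromatic): 1 H each → 3
  2 × C (aromatic): no H
  1 × N (aromatic): no H
  1 × N (charge +1): no H
  1 × O: 1 H
  Total hydrogens = 13.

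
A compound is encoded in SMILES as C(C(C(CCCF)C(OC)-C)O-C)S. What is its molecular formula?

Heavy atoms from the SMILES: 10 C, 1 F, 2 O, 1 S.
Implicit hydrogens by atom environment:
  4 × C: 2 H each → 8
  3 × C: 3 H each → 9
  3 × C: 1 H each → 3
  2 × O: no H
  1 × F: no H
  1 × S: 1 H
  Total hydrogens = 21.
Molecular formula: C10H21FO2S

C10H21FO2S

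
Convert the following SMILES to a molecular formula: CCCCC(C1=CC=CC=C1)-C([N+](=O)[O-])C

Heavy atoms from the SMILES: 13 C, 1 N, 2 O.
Implicit hydrogens by atom environment:
  5 × C (aromatic): 1 H each → 5
  3 × C: 2 H each → 6
  2 × C: 3 H each → 6
  2 × C: 1 H each → 2
  1 × C (aromatic): no H
  1 × N (charge +1): no H
  1 × O: no H
  1 × O (charge -1): no H
  Total hydrogens = 19.
Molecular formula: C13H19NO2

C13H19NO2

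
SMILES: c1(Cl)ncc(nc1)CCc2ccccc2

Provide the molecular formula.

C12H11ClN2

Heavy atoms from the SMILES: 12 C, 1 Cl, 2 N.
Implicit hydrogens by atom environment:
  7 × C (aromatic): 1 H each → 7
  3 × C (aromatic): no H
  2 × C: 2 H each → 4
  2 × N (aromatic): no H
  1 × Cl: no H
  Total hydrogens = 11.
Molecular formula: C12H11ClN2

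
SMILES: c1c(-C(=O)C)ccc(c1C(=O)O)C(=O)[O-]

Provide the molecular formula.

C10H7O5-

Heavy atoms from the SMILES: 10 C, 5 O.
Implicit hydrogens by atom environment:
  3 × C (aromatic): 1 H each → 3
  3 × C (aromatic): no H
  3 × C: no H
  3 × O: no H
  1 × C: 3 H
  1 × O: 1 H
  1 × O (charge -1): no H
  Total hydrogens = 7.
Net charge -1.
Molecular formula: C10H7O5-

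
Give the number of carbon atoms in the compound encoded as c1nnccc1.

The symbol for carbon appears 4 times in the SMILES. Lowercase c denotes aromatic carbon and counts toward C.

4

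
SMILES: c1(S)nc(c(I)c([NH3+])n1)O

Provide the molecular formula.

C4H5IN3OS+

Heavy atoms from the SMILES: 4 C, 1 I, 3 N, 1 O, 1 S.
Implicit hydrogens by atom environment:
  4 × C (aromatic): no H
  2 × N (aromatic): no H
  1 × I: no H
  1 × N (charge +1): 3 H
  1 × O: 1 H
  1 × S: 1 H
  Total hydrogens = 5.
Net charge +1.
Molecular formula: C4H5IN3OS+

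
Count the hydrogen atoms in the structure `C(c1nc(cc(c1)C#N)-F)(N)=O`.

4

Hydrogens are implicit in SMILES; fill each atom to its normal valence:
  3 × C (aromatic): no H
  2 × C (aromatic): 1 H each → 2
  2 × C: no H
  1 × F: no H
  1 × N: 2 H
  1 × N (aromatic): no H
  1 × N: no H
  1 × O: no H
  Total hydrogens = 4.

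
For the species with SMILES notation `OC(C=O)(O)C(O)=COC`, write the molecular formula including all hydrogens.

C5H8O5

Heavy atoms from the SMILES: 5 C, 5 O.
Implicit hydrogens by atom environment:
  3 × O: 1 H each → 3
  2 × C: 1 H each → 2
  2 × C: no H
  2 × O: no H
  1 × C: 3 H
  Total hydrogens = 8.
Molecular formula: C5H8O5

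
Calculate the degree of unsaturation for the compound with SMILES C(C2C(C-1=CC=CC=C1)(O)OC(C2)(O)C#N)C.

7

Molecular formula from the SMILES: C13H15NO3.
DoU = (2C + 2 + N − H − X)/2 = (2·13 + 2 + 1 − 15 − 0)/2 = 14/2 = 7.
(Structurally: 2 ring(s) + 5 π bond(s) = 7.)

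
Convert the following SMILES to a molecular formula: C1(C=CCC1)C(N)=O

C6H9NO

Heavy atoms from the SMILES: 6 C, 1 N, 1 O.
Implicit hydrogens by atom environment:
  3 × C: 1 H each → 3
  2 × C: 2 H each → 4
  1 × C: no H
  1 × N: 2 H
  1 × O: no H
  Total hydrogens = 9.
Molecular formula: C6H9NO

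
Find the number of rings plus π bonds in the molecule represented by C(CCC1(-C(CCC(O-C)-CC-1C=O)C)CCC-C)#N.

4

Molecular formula from the SMILES: C17H29NO2.
DoU = (2C + 2 + N − H − X)/2 = (2·17 + 2 + 1 − 29 − 0)/2 = 8/2 = 4.
(Structurally: 1 ring(s) + 3 π bond(s) = 4.)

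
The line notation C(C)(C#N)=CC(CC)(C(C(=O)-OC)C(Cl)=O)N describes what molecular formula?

Heavy atoms from the SMILES: 11 C, 1 Cl, 2 N, 3 O.
Implicit hydrogens by atom environment:
  5 × C: no H
  3 × C: 3 H each → 9
  3 × O: no H
  2 × C: 1 H each → 2
  1 × C: 2 H
  1 × Cl: no H
  1 × N: 2 H
  1 × N: no H
  Total hydrogens = 15.
Molecular formula: C11H15ClN2O3

C11H15ClN2O3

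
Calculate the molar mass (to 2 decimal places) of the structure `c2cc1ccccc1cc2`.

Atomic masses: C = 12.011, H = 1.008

128.17

Molecular formula: C10H8.
M = 10×12.011 + 8×1.008 = 128.17 g/mol.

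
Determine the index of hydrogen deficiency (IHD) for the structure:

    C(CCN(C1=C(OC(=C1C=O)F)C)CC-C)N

4

Molecular formula from the SMILES: C12H19FN2O2.
DoU = (2C + 2 + N − H − X)/2 = (2·12 + 2 + 2 − 19 − 1)/2 = 8/2 = 4.
(Structurally: 1 ring(s) + 3 π bond(s) = 4.)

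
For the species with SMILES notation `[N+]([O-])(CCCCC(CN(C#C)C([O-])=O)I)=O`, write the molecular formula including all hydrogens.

Heavy atoms from the SMILES: 9 C, 1 I, 2 N, 4 O.
Implicit hydrogens by atom environment:
  5 × C: 2 H each → 10
  2 × C: 1 H each → 2
  2 × C: no H
  2 × O: no H
  2 × O (charge -1): no H
  1 × I: no H
  1 × N (charge +1): no H
  1 × N: no H
  Total hydrogens = 12.
Net charge -1.
Molecular formula: C9H12IN2O4-

C9H12IN2O4-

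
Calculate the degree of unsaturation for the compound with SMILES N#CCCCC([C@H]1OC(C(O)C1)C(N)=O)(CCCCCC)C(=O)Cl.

5

Molecular formula from the SMILES: C17H27ClN2O4.
DoU = (2C + 2 + N − H − X)/2 = (2·17 + 2 + 2 − 27 − 1)/2 = 10/2 = 5.
(Structurally: 1 ring(s) + 4 π bond(s) = 5.)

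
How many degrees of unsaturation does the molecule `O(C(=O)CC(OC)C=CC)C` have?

Molecular formula from the SMILES: C8H14O3.
DoU = (2C + 2 + N − H − X)/2 = (2·8 + 2 + 0 − 14 − 0)/2 = 4/2 = 2.
(Structurally: 0 ring(s) + 2 π bond(s) = 2.)

2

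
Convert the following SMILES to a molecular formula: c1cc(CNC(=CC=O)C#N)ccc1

Heavy atoms from the SMILES: 11 C, 2 N, 1 O.
Implicit hydrogens by atom environment:
  5 × C (aromatic): 1 H each → 5
  2 × C: 1 H each → 2
  2 × C: no H
  1 × C: 2 H
  1 × C (aromatic): no H
  1 × N: 1 H
  1 × N: no H
  1 × O: no H
  Total hydrogens = 10.
Molecular formula: C11H10N2O

C11H10N2O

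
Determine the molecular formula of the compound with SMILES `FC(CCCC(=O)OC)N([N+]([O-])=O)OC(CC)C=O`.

C10H17FN2O6

Heavy atoms from the SMILES: 10 C, 1 F, 2 N, 6 O.
Implicit hydrogens by atom environment:
  5 × O: no H
  4 × C: 2 H each → 8
  3 × C: 1 H each → 3
  2 × C: 3 H each → 6
  1 × C: no H
  1 × F: no H
  1 × N: no H
  1 × N (charge +1): no H
  1 × O (charge -1): no H
  Total hydrogens = 17.
Molecular formula: C10H17FN2O6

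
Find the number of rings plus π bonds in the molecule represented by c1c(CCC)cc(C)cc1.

Molecular formula from the SMILES: C10H14.
DoU = (2C + 2 + N − H − X)/2 = (2·10 + 2 + 0 − 14 − 0)/2 = 8/2 = 4.
(Structurally: 1 ring(s) + 3 π bond(s) = 4.)

4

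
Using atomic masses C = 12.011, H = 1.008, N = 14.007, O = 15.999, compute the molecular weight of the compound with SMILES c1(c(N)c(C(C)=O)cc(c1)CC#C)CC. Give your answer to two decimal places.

Molecular formula: C13H15NO.
M = 13×12.011 + 15×1.008 + 1×14.007 + 1×15.999 = 201.27 g/mol.

201.27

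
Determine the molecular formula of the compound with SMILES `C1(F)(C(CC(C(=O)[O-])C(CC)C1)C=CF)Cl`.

C11H14ClF2O2-

Heavy atoms from the SMILES: 11 C, 1 Cl, 2 F, 2 O.
Implicit hydrogens by atom environment:
  5 × C: 1 H each → 5
  3 × C: 2 H each → 6
  2 × C: no H
  2 × F: no H
  1 × C: 3 H
  1 × Cl: no H
  1 × O: no H
  1 × O (charge -1): no H
  Total hydrogens = 14.
Net charge -1.
Molecular formula: C11H14ClF2O2-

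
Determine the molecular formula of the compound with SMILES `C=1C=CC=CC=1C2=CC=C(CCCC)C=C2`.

C16H18

Heavy atoms from the SMILES: 16 C.
Implicit hydrogens by atom environment:
  9 × C (aromatic): 1 H each → 9
  3 × C: 2 H each → 6
  3 × C (aromatic): no H
  1 × C: 3 H
  Total hydrogens = 18.
Molecular formula: C16H18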